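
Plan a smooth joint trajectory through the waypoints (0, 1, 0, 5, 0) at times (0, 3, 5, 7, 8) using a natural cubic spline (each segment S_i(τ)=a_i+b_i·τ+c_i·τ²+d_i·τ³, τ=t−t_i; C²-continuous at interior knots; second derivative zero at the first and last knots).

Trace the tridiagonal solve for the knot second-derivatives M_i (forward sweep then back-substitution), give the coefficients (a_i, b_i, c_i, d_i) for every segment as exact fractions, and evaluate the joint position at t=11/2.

Δ: Δ0=1/3, Δ1=-1/2, Δ2=5/2, Δ3=-5
row 1: diag=10, rhs=-5; c'=1/5, d'=-1/2
row 2: denom=8−2·1/5=38/5; d'=(18−2·-1/2)/(38/5)=5/2
row 3: denom=6−2·5/19=104/19; d'=(-45−2·5/2)/(104/19)=-475/52
back: M3=-475/52
back: M2=5/2−5/19·-475/52=255/52
back: M1=-1/2−1/5·255/52=-77/52
M: M0=0, M1=-77/52, M2=255/52, M3=-475/52, M4=0
seg 0: a=0, c=M0/2=0, d=(M1−M0)/(6·3)=-77/936, b=Δ0−h0·(2M0+M1)/6=335/312
seg 1: a=1, c=M1/2=-77/104, d=(M2−M1)/(6·2)=83/156, b=Δ1−h1·(2M1+M2)/6=-179/156
seg 2: a=0, c=M2/2=255/104, d=(M3−M2)/(6·2)=-365/312, b=Δ2−h2·(2M2+M3)/6=355/156
seg 3: a=5, c=M3/2=-475/104, d=(M4−M3)/(6·1)=475/312, b=Δ3−h3·(2M3+M4)/6=-305/156
t_q=11/2 → seg 2, τ=1/2; S=0+355/156·τ+255/104·τ²+-365/312·τ³=1335/832

  seg 0: a=0 b=335/312 c=0 d=-77/936
  seg 1: a=1 b=-179/156 c=-77/104 d=83/156
  seg 2: a=0 b=355/156 c=255/104 d=-365/312
  seg 3: a=5 b=-305/156 c=-475/104 d=475/312
S(11/2) = 1335/832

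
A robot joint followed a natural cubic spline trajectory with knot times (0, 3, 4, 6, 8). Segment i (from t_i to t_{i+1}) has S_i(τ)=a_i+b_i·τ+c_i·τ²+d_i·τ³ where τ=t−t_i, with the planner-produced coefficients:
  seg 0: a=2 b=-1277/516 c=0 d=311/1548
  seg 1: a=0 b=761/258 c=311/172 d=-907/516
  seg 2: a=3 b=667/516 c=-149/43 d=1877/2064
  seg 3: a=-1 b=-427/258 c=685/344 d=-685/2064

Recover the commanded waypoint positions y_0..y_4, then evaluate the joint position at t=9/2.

y_0 = S_0(0) = a_0 = 2
y_1 = S_1(0) = a_1 = 0
y_2 = S_2(0) = a_2 = 3
y_3 = S_3(0) = a_3 = -1
y_4 = S_3(2) = 1
t_q=9/2 is in segment 2 (τ=1/2); S_2(τ)=15927/5504

y_0=2 y_1=0 y_2=3 y_3=-1 y_4=1
S(9/2) = 15927/5504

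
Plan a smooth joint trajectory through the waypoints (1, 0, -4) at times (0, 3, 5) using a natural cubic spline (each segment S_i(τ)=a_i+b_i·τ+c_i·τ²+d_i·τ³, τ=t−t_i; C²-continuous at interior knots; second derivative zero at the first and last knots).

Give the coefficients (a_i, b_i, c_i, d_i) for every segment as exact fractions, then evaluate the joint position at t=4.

  seg 0: a=1 b=1/6 c=0 d=-1/18
  seg 1: a=0 b=-4/3 c=-1/2 d=1/12
S(4) = -7/4

Δ: Δ0=-1/3, Δ1=-2
row 1: diag=10, rhs=-10; c'=1/5, d'=-1
back: M1=-1
M: M0=0, M1=-1, M2=0
seg 0: a=1, c=M0/2=0, d=(M1−M0)/(6·3)=-1/18, b=Δ0−h0·(2M0+M1)/6=1/6
seg 1: a=0, c=M1/2=-1/2, d=(M2−M1)/(6·2)=1/12, b=Δ1−h1·(2M1+M2)/6=-4/3
t_q=4 → seg 1, τ=1; S=0+-4/3·τ+-1/2·τ²+1/12·τ³=-7/4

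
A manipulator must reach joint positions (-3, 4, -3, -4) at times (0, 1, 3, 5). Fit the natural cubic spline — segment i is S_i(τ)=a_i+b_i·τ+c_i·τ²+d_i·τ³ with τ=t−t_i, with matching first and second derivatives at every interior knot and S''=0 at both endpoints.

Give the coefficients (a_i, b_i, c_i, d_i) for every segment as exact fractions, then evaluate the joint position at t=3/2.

Δ: Δ0=7, Δ1=-7/2, Δ2=-1/2
row 1: diag=6, rhs=-63; c'=1/3, d'=-21/2
row 2: denom=8−2·1/3=22/3; d'=(18−2·-21/2)/(22/3)=117/22
back: M2=117/22
back: M1=-21/2−1/3·117/22=-135/11
M: M0=0, M1=-135/11, M2=117/22, M3=0
seg 0: a=-3, c=M0/2=0, d=(M1−M0)/(6·1)=-45/22, b=Δ0−h0·(2M0+M1)/6=199/22
seg 1: a=4, c=M1/2=-135/22, d=(M2−M1)/(6·2)=129/88, b=Δ1−h1·(2M1+M2)/6=32/11
seg 2: a=-3, c=M2/2=117/44, d=(M3−M2)/(6·2)=-39/88, b=Δ2−h2·(2M2+M3)/6=-89/22
t_q=3/2 → seg 1, τ=1/2; S=4+32/11·τ+-135/22·τ²+129/88·τ³=2889/704

  seg 0: a=-3 b=199/22 c=0 d=-45/22
  seg 1: a=4 b=32/11 c=-135/22 d=129/88
  seg 2: a=-3 b=-89/22 c=117/44 d=-39/88
S(3/2) = 2889/704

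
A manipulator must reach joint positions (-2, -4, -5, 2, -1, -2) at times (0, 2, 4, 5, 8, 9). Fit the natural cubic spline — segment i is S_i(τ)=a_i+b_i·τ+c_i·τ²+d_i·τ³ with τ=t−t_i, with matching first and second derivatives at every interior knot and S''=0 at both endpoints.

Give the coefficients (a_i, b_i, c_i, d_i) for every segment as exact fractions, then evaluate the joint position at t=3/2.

Δ: Δ0=-1, Δ1=-1/2, Δ2=7, Δ3=-1, Δ4=-1
row 1: diag=8, rhs=3; c'=1/4, d'=3/8
row 2: denom=6−2·1/4=11/2; d'=(45−2·3/8)/(11/2)=177/22
row 3: denom=8−1·2/11=86/11; d'=(-48−1·177/22)/(86/11)=-1233/172
row 4: denom=8−3·33/86=589/86; d'=(0−3·-1233/172)/(589/86)=3699/1178
back: M4=3699/1178
back: M3=-1233/172−33/86·3699/1178=-4932/589
back: M2=177/22−2/11·-4932/589=11271/1178
back: M1=3/8−1/4·11271/1178=-1188/589
M: M0=0, M1=-1188/589, M2=11271/1178, M3=-4932/589, M4=3699/1178, M5=0
seg 0: a=-2, c=M0/2=0, d=(M1−M0)/(6·2)=-99/589, b=Δ0−h0·(2M0+M1)/6=-193/589
seg 1: a=-4, c=M1/2=-594/589, d=(M2−M1)/(6·2)=4549/4712, b=Δ1−h1·(2M1+M2)/6=-1381/589
seg 2: a=-5, c=M2/2=11271/2356, d=(M3−M2)/(6·1)=-7045/2356, b=Δ2−h2·(2M2+M3)/6=6133/1178
seg 3: a=2, c=M3/2=-2466/589, d=(M4−M3)/(6·3)=1507/2356, b=Δ3−h3·(2M3+M4)/6=13673/2356
seg 4: a=-1, c=M4/2=3699/2356, d=(M5−M4)/(6·1)=-1233/2356, b=Δ4−h4·(2M4+M5)/6=-2411/1178
t_q=3/2 → seg 0, τ=3/2; S=-2+-193/589·τ+0·τ²+-99/589·τ³=-14413/4712

  seg 0: a=-2 b=-193/589 c=0 d=-99/589
  seg 1: a=-4 b=-1381/589 c=-594/589 d=4549/4712
  seg 2: a=-5 b=6133/1178 c=11271/2356 d=-7045/2356
  seg 3: a=2 b=13673/2356 c=-2466/589 d=1507/2356
  seg 4: a=-1 b=-2411/1178 c=3699/2356 d=-1233/2356
S(3/2) = -14413/4712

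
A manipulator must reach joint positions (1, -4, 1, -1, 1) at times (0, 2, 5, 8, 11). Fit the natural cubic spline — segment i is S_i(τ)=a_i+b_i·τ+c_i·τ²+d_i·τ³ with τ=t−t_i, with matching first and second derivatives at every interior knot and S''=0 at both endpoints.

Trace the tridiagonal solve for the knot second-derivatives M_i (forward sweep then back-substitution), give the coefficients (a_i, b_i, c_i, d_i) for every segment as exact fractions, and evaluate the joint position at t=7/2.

  seg 0: a=1 b=-737/207 c=0 d=439/1656
  seg 1: a=-4 b=-157/414 c=439/276 d=-2257/7452
  seg 2: a=1 b=817/828 c=-235/207 d=1451/7452
  seg 3: a=-1 b=-235/414 c=511/828 d=-511/7452
S(7/2) = -1481/736

Δ: Δ0=-5/2, Δ1=5/3, Δ2=-2/3, Δ3=2/3
row 1: diag=10, rhs=25; c'=3/10, d'=5/2
row 2: denom=12−3·3/10=111/10; d'=(-14−3·5/2)/(111/10)=-215/111
row 3: denom=12−3·10/37=414/37; d'=(8−3·-215/111)/(414/37)=511/414
back: M3=511/414
back: M2=-215/111−10/37·511/414=-470/207
back: M1=5/2−3/10·-470/207=439/138
M: M0=0, M1=439/138, M2=-470/207, M3=511/414, M4=0
seg 0: a=1, c=M0/2=0, d=(M1−M0)/(6·2)=439/1656, b=Δ0−h0·(2M0+M1)/6=-737/207
seg 1: a=-4, c=M1/2=439/276, d=(M2−M1)/(6·3)=-2257/7452, b=Δ1−h1·(2M1+M2)/6=-157/414
seg 2: a=1, c=M2/2=-235/207, d=(M3−M2)/(6·3)=1451/7452, b=Δ2−h2·(2M2+M3)/6=817/828
seg 3: a=-1, c=M3/2=511/828, d=(M4−M3)/(6·3)=-511/7452, b=Δ3−h3·(2M3+M4)/6=-235/414
t_q=7/2 → seg 1, τ=3/2; S=-4+-157/414·τ+439/276·τ²+-2257/7452·τ³=-1481/736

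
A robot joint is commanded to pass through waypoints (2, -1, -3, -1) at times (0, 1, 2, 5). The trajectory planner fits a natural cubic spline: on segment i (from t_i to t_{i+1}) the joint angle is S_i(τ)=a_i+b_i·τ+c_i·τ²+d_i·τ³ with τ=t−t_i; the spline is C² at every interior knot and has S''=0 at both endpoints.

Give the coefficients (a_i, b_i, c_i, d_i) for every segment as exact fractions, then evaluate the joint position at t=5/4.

  seg 0: a=2 b=-295/93 c=0 d=16/93
  seg 1: a=-1 b=-247/93 c=16/31 d=13/93
  seg 2: a=-3 b=-112/93 c=29/31 d=-29/279
S(5/4) = -3233/1984

Δ: Δ0=-3, Δ1=-2, Δ2=2/3
row 1: diag=4, rhs=6; c'=1/4, d'=3/2
row 2: denom=8−1·1/4=31/4; d'=(16−1·3/2)/(31/4)=58/31
back: M2=58/31
back: M1=3/2−1/4·58/31=32/31
M: M0=0, M1=32/31, M2=58/31, M3=0
seg 0: a=2, c=M0/2=0, d=(M1−M0)/(6·1)=16/93, b=Δ0−h0·(2M0+M1)/6=-295/93
seg 1: a=-1, c=M1/2=16/31, d=(M2−M1)/(6·1)=13/93, b=Δ1−h1·(2M1+M2)/6=-247/93
seg 2: a=-3, c=M2/2=29/31, d=(M3−M2)/(6·3)=-29/279, b=Δ2−h2·(2M2+M3)/6=-112/93
t_q=5/4 → seg 1, τ=1/4; S=-1+-247/93·τ+16/31·τ²+13/93·τ³=-3233/1984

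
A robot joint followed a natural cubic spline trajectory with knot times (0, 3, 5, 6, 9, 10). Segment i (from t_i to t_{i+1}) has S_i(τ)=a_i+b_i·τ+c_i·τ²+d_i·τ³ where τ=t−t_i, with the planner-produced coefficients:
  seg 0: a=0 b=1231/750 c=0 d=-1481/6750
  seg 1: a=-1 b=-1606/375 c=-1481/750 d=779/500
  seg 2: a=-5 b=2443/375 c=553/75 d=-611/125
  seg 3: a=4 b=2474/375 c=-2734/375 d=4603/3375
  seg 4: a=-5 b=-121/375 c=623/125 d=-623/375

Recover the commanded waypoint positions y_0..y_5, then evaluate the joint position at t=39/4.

y_0 = S_0(0) = a_0 = 0
y_1 = S_1(0) = a_1 = -1
y_2 = S_2(0) = a_2 = -5
y_3 = S_3(0) = a_3 = 4
y_4 = S_4(0) = a_4 = -5
y_5 = S_4(1) = -2
t_q=39/4 is in segment 4 (τ=3/4); S_4(τ)=-5023/1600

y_0=0 y_1=-1 y_2=-5 y_3=4 y_4=-5 y_5=-2
S(39/4) = -5023/1600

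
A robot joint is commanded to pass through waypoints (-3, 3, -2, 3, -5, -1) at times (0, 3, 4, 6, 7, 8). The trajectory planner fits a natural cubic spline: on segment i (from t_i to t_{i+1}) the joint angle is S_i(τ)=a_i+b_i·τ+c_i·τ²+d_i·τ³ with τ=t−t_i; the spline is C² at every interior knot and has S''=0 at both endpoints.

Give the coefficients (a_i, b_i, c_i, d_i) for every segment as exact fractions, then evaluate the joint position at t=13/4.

Δ: Δ0=2, Δ1=-5, Δ2=5/2, Δ3=-8, Δ4=4
row 1: diag=8, rhs=-42; c'=1/8, d'=-21/4
row 2: denom=6−1·1/8=47/8; d'=(45−1·-21/4)/(47/8)=402/47
row 3: denom=6−2·16/47=250/47; d'=(-63−2·402/47)/(250/47)=-753/50
row 4: denom=4−1·47/250=953/250; d'=(72−1·-753/50)/(953/250)=21765/953
back: M4=21765/953
back: M3=-753/50−47/250·21765/953=-18444/953
back: M2=402/47−16/47·-18444/953=14430/953
back: M1=-21/4−1/8·14430/953=-6807/953
M: M0=0, M1=-6807/953, M2=14430/953, M3=-18444/953, M4=21765/953, M5=0
seg 0: a=-3, c=M0/2=0, d=(M1−M0)/(6·3)=-2269/5718, b=Δ0−h0·(2M0+M1)/6=10619/1906
seg 1: a=3, c=M1/2=-6807/1906, d=(M2−M1)/(6·1)=7079/1906, b=Δ1−h1·(2M1+M2)/6=-4901/953
seg 2: a=-2, c=M2/2=7215/953, d=(M3−M2)/(6·2)=-5479/1906, b=Δ2−h2·(2M2+M3)/6=-2179/1906
seg 3: a=3, c=M3/2=-9222/953, d=(M4−M3)/(6·1)=13403/1906, b=Δ3−h3·(2M3+M4)/6=-10207/1906
seg 4: a=-5, c=M4/2=21765/1906, d=(M5−M4)/(6·1)=-7255/1906, b=Δ4−h4·(2M4+M5)/6=-3443/953
t_q=13/4 → seg 1, τ=1/4; S=3+-4901/953·τ+-6807/1906·τ²+7079/1906·τ³=188971/121984

  seg 0: a=-3 b=10619/1906 c=0 d=-2269/5718
  seg 1: a=3 b=-4901/953 c=-6807/1906 d=7079/1906
  seg 2: a=-2 b=-2179/1906 c=7215/953 d=-5479/1906
  seg 3: a=3 b=-10207/1906 c=-9222/953 d=13403/1906
  seg 4: a=-5 b=-3443/953 c=21765/1906 d=-7255/1906
S(13/4) = 188971/121984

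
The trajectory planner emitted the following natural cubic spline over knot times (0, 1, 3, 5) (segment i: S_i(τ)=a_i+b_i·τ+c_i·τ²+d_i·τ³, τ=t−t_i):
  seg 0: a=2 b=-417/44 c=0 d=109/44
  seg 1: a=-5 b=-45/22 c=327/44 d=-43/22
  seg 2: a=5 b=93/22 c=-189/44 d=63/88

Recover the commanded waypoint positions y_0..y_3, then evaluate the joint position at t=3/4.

y_0 = S_0(0) = a_0 = 2
y_1 = S_1(0) = a_1 = -5
y_2 = S_2(0) = a_2 = 5
y_3 = S_2(2) = 2
t_q=3/4 is in segment 0 (τ=3/4); S_0(τ)=-11441/2816

y_0=2 y_1=-5 y_2=5 y_3=2
S(3/4) = -11441/2816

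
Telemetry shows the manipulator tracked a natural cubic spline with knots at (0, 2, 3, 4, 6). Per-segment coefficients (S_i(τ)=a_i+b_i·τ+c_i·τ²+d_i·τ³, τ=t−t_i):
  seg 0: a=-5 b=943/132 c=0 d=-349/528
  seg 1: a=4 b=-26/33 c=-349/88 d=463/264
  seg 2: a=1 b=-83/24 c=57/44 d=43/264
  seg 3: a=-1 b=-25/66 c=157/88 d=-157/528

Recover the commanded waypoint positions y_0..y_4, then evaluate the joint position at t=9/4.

y_0 = S_0(0) = a_0 = -5
y_1 = S_1(0) = a_1 = 4
y_2 = S_2(0) = a_2 = 1
y_3 = S_3(0) = a_3 = -1
y_4 = S_3(2) = 3
t_q=9/4 is in segment 1 (τ=1/4); S_1(τ)=20177/5632

y_0=-5 y_1=4 y_2=1 y_3=-1 y_4=3
S(9/4) = 20177/5632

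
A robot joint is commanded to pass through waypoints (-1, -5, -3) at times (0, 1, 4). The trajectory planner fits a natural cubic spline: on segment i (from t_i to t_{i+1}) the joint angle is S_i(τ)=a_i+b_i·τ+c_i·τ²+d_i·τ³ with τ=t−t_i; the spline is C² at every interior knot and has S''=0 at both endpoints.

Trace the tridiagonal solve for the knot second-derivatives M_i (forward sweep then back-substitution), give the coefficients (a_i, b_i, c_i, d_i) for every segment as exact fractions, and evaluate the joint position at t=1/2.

  seg 0: a=-1 b=-55/12 c=0 d=7/12
  seg 1: a=-5 b=-17/6 c=7/4 d=-7/36
S(1/2) = -103/32

Δ: Δ0=-4, Δ1=2/3
row 1: diag=8, rhs=28; c'=3/8, d'=7/2
back: M1=7/2
M: M0=0, M1=7/2, M2=0
seg 0: a=-1, c=M0/2=0, d=(M1−M0)/(6·1)=7/12, b=Δ0−h0·(2M0+M1)/6=-55/12
seg 1: a=-5, c=M1/2=7/4, d=(M2−M1)/(6·3)=-7/36, b=Δ1−h1·(2M1+M2)/6=-17/6
t_q=1/2 → seg 0, τ=1/2; S=-1+-55/12·τ+0·τ²+7/12·τ³=-103/32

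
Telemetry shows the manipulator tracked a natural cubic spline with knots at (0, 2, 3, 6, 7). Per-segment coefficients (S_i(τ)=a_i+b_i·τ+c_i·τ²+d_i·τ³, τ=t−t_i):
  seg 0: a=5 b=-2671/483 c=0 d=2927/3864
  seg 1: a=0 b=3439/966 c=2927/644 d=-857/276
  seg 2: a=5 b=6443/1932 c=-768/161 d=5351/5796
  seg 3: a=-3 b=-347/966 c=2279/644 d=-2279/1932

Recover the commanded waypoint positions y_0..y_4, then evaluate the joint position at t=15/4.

y_0 = S_0(0) = a_0 = 5
y_1 = S_1(0) = a_1 = 0
y_2 = S_2(0) = a_2 = 5
y_3 = S_3(0) = a_3 = -3
y_4 = S_3(1) = -1
t_q=15/4 is in segment 2 (τ=3/4); S_2(τ)=214629/41216

y_0=5 y_1=0 y_2=5 y_3=-3 y_4=-1
S(15/4) = 214629/41216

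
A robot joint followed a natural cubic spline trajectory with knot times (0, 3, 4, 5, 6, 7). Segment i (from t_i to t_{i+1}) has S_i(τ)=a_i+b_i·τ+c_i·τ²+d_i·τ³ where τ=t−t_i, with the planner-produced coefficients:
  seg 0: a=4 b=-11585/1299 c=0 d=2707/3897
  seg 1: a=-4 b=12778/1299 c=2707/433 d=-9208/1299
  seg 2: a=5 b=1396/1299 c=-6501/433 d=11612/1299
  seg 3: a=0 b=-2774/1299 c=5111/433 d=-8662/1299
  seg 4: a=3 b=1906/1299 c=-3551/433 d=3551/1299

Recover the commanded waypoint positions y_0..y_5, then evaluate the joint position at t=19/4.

y_0=4 y_1=-4 y_2=5 y_3=0 y_4=3 y_5=-1
S(19/4) = 3921/3464

y_0 = S_0(0) = a_0 = 4
y_1 = S_1(0) = a_1 = -4
y_2 = S_2(0) = a_2 = 5
y_3 = S_3(0) = a_3 = 0
y_4 = S_4(0) = a_4 = 3
y_5 = S_4(1) = -1
t_q=19/4 is in segment 2 (τ=3/4); S_2(τ)=3921/3464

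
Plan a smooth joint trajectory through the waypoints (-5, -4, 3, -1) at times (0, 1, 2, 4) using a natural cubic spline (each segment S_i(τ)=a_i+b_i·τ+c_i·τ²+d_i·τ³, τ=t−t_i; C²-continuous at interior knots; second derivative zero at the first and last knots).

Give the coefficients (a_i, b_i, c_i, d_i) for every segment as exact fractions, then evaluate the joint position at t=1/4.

Δ: Δ0=1, Δ1=7, Δ2=-2
row 1: diag=4, rhs=36; c'=1/4, d'=9
row 2: denom=6−1·1/4=23/4; d'=(-54−1·9)/(23/4)=-252/23
back: M2=-252/23
back: M1=9−1/4·-252/23=270/23
M: M0=0, M1=270/23, M2=-252/23, M3=0
seg 0: a=-5, c=M0/2=0, d=(M1−M0)/(6·1)=45/23, b=Δ0−h0·(2M0+M1)/6=-22/23
seg 1: a=-4, c=M1/2=135/23, d=(M2−M1)/(6·1)=-87/23, b=Δ1−h1·(2M1+M2)/6=113/23
seg 2: a=3, c=M2/2=-126/23, d=(M3−M2)/(6·2)=21/23, b=Δ2−h2·(2M2+M3)/6=122/23
t_q=1/4 → seg 0, τ=1/4; S=-5+-22/23·τ+0·τ²+45/23·τ³=-7667/1472

  seg 0: a=-5 b=-22/23 c=0 d=45/23
  seg 1: a=-4 b=113/23 c=135/23 d=-87/23
  seg 2: a=3 b=122/23 c=-126/23 d=21/23
S(1/4) = -7667/1472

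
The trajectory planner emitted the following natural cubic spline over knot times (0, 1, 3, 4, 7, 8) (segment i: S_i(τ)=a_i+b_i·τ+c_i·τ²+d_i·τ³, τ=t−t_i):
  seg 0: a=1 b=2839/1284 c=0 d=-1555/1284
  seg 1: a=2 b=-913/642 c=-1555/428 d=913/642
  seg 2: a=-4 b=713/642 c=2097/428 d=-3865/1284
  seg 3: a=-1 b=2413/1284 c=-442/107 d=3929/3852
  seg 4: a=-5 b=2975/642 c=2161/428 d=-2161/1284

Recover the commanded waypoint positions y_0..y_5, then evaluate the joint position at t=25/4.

y_0=1 y_1=2 y_2=-4 y_3=-1 y_4=-5 y_5=3
S(25/4) = -166151/27392

y_0 = S_0(0) = a_0 = 1
y_1 = S_1(0) = a_1 = 2
y_2 = S_2(0) = a_2 = -4
y_3 = S_3(0) = a_3 = -1
y_4 = S_4(0) = a_4 = -5
y_5 = S_4(1) = 3
t_q=25/4 is in segment 3 (τ=9/4); S_3(τ)=-166151/27392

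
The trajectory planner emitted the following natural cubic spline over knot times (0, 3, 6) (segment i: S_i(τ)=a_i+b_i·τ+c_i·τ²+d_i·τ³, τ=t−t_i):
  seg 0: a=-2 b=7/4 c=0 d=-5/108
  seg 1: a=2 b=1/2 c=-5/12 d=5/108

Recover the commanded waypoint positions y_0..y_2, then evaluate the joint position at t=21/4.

y_0 = S_0(0) = a_0 = -2
y_1 = S_1(0) = a_1 = 2
y_2 = S_1(3) = 1
t_q=21/4 is in segment 1 (τ=9/4); S_1(τ)=395/256

y_0=-2 y_1=2 y_2=1
S(21/4) = 395/256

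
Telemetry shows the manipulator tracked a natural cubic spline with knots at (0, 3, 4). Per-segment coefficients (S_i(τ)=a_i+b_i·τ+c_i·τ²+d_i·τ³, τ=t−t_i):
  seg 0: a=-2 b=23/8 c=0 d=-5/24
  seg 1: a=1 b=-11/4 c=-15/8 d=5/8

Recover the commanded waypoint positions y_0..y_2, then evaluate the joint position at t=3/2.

y_0 = S_0(0) = a_0 = -2
y_1 = S_1(0) = a_1 = 1
y_2 = S_1(1) = -3
t_q=3/2 is in segment 0 (τ=3/2); S_0(τ)=103/64

y_0=-2 y_1=1 y_2=-3
S(3/2) = 103/64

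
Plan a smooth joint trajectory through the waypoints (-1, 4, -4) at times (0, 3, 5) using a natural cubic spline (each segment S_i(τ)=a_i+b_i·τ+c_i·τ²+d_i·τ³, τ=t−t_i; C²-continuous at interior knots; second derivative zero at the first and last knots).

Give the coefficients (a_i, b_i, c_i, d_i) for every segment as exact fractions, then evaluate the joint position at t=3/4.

Δ: Δ0=5/3, Δ1=-4
row 1: diag=10, rhs=-34; c'=1/5, d'=-17/5
back: M1=-17/5
M: M0=0, M1=-17/5, M2=0
seg 0: a=-1, c=M0/2=0, d=(M1−M0)/(6·3)=-17/90, b=Δ0−h0·(2M0+M1)/6=101/30
seg 1: a=4, c=M1/2=-17/10, d=(M2−M1)/(6·2)=17/60, b=Δ1−h1·(2M1+M2)/6=-26/15
t_q=3/4 → seg 0, τ=3/4; S=-1+101/30·τ+0·τ²+-17/90·τ³=185/128

  seg 0: a=-1 b=101/30 c=0 d=-17/90
  seg 1: a=4 b=-26/15 c=-17/10 d=17/60
S(3/4) = 185/128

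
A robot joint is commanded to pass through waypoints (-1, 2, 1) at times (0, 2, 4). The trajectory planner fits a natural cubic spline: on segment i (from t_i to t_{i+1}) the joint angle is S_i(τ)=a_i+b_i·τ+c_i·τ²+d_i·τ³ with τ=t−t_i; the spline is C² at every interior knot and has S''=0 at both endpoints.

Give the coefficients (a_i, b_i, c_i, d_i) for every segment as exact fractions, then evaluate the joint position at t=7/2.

  seg 0: a=-1 b=2 c=0 d=-1/8
  seg 1: a=2 b=1/2 c=-3/4 d=1/8
S(7/2) = 95/64

Δ: Δ0=3/2, Δ1=-1/2
row 1: diag=8, rhs=-12; c'=1/4, d'=-3/2
back: M1=-3/2
M: M0=0, M1=-3/2, M2=0
seg 0: a=-1, c=M0/2=0, d=(M1−M0)/(6·2)=-1/8, b=Δ0−h0·(2M0+M1)/6=2
seg 1: a=2, c=M1/2=-3/4, d=(M2−M1)/(6·2)=1/8, b=Δ1−h1·(2M1+M2)/6=1/2
t_q=7/2 → seg 1, τ=3/2; S=2+1/2·τ+-3/4·τ²+1/8·τ³=95/64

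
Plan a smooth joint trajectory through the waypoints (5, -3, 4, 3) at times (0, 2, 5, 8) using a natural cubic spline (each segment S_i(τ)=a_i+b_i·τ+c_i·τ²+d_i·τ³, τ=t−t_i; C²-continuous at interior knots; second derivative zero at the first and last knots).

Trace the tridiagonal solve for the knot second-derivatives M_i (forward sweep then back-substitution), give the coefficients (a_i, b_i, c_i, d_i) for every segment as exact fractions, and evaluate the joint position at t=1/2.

  seg 0: a=5 b=-204/37 c=0 d=14/37
  seg 1: a=-3 b=-36/37 c=84/37 d=-389/999
  seg 2: a=4 b=79/37 c=-137/111 d=137/999
S(1/2) = 339/148

Δ: Δ0=-4, Δ1=7/3, Δ2=-1/3
row 1: diag=10, rhs=38; c'=3/10, d'=19/5
row 2: denom=12−3·3/10=111/10; d'=(-16−3·19/5)/(111/10)=-274/111
back: M2=-274/111
back: M1=19/5−3/10·-274/111=168/37
M: M0=0, M1=168/37, M2=-274/111, M3=0
seg 0: a=5, c=M0/2=0, d=(M1−M0)/(6·2)=14/37, b=Δ0−h0·(2M0+M1)/6=-204/37
seg 1: a=-3, c=M1/2=84/37, d=(M2−M1)/(6·3)=-389/999, b=Δ1−h1·(2M1+M2)/6=-36/37
seg 2: a=4, c=M2/2=-137/111, d=(M3−M2)/(6·3)=137/999, b=Δ2−h2·(2M2+M3)/6=79/37
t_q=1/2 → seg 0, τ=1/2; S=5+-204/37·τ+0·τ²+14/37·τ³=339/148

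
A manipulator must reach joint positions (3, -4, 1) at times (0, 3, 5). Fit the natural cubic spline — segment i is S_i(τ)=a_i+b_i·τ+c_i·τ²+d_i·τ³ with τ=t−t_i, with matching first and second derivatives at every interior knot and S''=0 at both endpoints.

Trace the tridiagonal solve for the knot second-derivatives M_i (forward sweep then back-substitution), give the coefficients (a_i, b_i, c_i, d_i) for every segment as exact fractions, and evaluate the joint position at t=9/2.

  seg 0: a=3 b=-227/60 c=0 d=29/180
  seg 1: a=-4 b=17/30 c=29/20 d=-29/120
S(9/2) = -45/64

Δ: Δ0=-7/3, Δ1=5/2
row 1: diag=10, rhs=29; c'=1/5, d'=29/10
back: M1=29/10
M: M0=0, M1=29/10, M2=0
seg 0: a=3, c=M0/2=0, d=(M1−M0)/(6·3)=29/180, b=Δ0−h0·(2M0+M1)/6=-227/60
seg 1: a=-4, c=M1/2=29/20, d=(M2−M1)/(6·2)=-29/120, b=Δ1−h1·(2M1+M2)/6=17/30
t_q=9/2 → seg 1, τ=3/2; S=-4+17/30·τ+29/20·τ²+-29/120·τ³=-45/64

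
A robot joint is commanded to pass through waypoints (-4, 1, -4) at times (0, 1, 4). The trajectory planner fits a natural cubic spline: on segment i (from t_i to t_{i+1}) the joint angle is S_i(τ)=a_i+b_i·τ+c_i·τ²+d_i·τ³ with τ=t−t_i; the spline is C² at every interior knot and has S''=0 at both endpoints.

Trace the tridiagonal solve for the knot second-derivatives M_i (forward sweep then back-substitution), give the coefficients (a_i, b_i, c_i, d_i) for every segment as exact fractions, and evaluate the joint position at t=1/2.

  seg 0: a=-4 b=35/6 c=0 d=-5/6
  seg 1: a=1 b=10/3 c=-5/2 d=5/18
S(1/2) = -19/16

Δ: Δ0=5, Δ1=-5/3
row 1: diag=8, rhs=-40; c'=3/8, d'=-5
back: M1=-5
M: M0=0, M1=-5, M2=0
seg 0: a=-4, c=M0/2=0, d=(M1−M0)/(6·1)=-5/6, b=Δ0−h0·(2M0+M1)/6=35/6
seg 1: a=1, c=M1/2=-5/2, d=(M2−M1)/(6·3)=5/18, b=Δ1−h1·(2M1+M2)/6=10/3
t_q=1/2 → seg 0, τ=1/2; S=-4+35/6·τ+0·τ²+-5/6·τ³=-19/16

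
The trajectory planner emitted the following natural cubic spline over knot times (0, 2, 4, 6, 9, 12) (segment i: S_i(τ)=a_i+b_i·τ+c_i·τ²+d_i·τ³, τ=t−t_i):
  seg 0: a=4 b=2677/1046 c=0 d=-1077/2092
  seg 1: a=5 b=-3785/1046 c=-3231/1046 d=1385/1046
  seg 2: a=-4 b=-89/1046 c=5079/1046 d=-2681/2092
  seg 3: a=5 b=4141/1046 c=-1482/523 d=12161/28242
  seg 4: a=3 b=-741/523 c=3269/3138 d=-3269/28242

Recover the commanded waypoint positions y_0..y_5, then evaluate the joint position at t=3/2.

y_0=4 y_1=5 y_2=-4 y_3=5 y_4=3 y_5=5
S(3/2) = 102113/16736

y_0 = S_0(0) = a_0 = 4
y_1 = S_1(0) = a_1 = 5
y_2 = S_2(0) = a_2 = -4
y_3 = S_3(0) = a_3 = 5
y_4 = S_4(0) = a_4 = 3
y_5 = S_4(3) = 5
t_q=3/2 is in segment 0 (τ=3/2); S_0(τ)=102113/16736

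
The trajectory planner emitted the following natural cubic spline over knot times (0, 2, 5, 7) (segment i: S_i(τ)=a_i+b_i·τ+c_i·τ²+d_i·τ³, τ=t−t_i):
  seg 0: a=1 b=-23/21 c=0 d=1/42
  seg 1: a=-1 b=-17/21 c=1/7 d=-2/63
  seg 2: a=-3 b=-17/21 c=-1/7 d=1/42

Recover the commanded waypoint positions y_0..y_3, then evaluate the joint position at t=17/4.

y_0=1 y_1=-1 y_2=-3 y_3=-5
S(17/4) = -551/224

y_0 = S_0(0) = a_0 = 1
y_1 = S_1(0) = a_1 = -1
y_2 = S_2(0) = a_2 = -3
y_3 = S_2(2) = -5
t_q=17/4 is in segment 1 (τ=9/4); S_1(τ)=-551/224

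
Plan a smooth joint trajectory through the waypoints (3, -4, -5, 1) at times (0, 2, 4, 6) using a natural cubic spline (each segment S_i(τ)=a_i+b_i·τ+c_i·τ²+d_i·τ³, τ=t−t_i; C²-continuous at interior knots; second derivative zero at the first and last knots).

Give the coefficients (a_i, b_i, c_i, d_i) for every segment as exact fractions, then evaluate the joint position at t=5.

  seg 0: a=3 b=-61/15 c=0 d=17/120
  seg 1: a=-4 b=-71/30 c=17/20 d=1/24
  seg 2: a=-5 b=23/15 c=11/10 d=-11/60
S(5) = -51/20

Δ: Δ0=-7/2, Δ1=-1/2, Δ2=3
row 1: diag=8, rhs=18; c'=1/4, d'=9/4
row 2: denom=8−2·1/4=15/2; d'=(21−2·9/4)/(15/2)=11/5
back: M2=11/5
back: M1=9/4−1/4·11/5=17/10
M: M0=0, M1=17/10, M2=11/5, M3=0
seg 0: a=3, c=M0/2=0, d=(M1−M0)/(6·2)=17/120, b=Δ0−h0·(2M0+M1)/6=-61/15
seg 1: a=-4, c=M1/2=17/20, d=(M2−M1)/(6·2)=1/24, b=Δ1−h1·(2M1+M2)/6=-71/30
seg 2: a=-5, c=M2/2=11/10, d=(M3−M2)/(6·2)=-11/60, b=Δ2−h2·(2M2+M3)/6=23/15
t_q=5 → seg 2, τ=1; S=-5+23/15·τ+11/10·τ²+-11/60·τ³=-51/20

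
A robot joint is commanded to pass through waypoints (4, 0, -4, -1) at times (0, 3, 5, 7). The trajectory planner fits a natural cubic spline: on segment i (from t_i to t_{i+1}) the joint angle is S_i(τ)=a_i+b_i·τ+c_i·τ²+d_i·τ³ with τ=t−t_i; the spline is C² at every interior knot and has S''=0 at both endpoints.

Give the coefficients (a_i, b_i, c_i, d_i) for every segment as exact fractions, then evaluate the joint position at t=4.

  seg 0: a=4 b=-193/228 c=0 d=-37/684
  seg 1: a=0 b=-263/114 c=-37/76 d=73/228
  seg 2: a=-4 b=-47/114 c=109/76 d=-109/456
S(4) = -47/19

Δ: Δ0=-4/3, Δ1=-2, Δ2=3/2
row 1: diag=10, rhs=-4; c'=1/5, d'=-2/5
row 2: denom=8−2·1/5=38/5; d'=(21−2·-2/5)/(38/5)=109/38
back: M2=109/38
back: M1=-2/5−1/5·109/38=-37/38
M: M0=0, M1=-37/38, M2=109/38, M3=0
seg 0: a=4, c=M0/2=0, d=(M1−M0)/(6·3)=-37/684, b=Δ0−h0·(2M0+M1)/6=-193/228
seg 1: a=0, c=M1/2=-37/76, d=(M2−M1)/(6·2)=73/228, b=Δ1−h1·(2M1+M2)/6=-263/114
seg 2: a=-4, c=M2/2=109/76, d=(M3−M2)/(6·2)=-109/456, b=Δ2−h2·(2M2+M3)/6=-47/114
t_q=4 → seg 1, τ=1; S=0+-263/114·τ+-37/76·τ²+73/228·τ³=-47/19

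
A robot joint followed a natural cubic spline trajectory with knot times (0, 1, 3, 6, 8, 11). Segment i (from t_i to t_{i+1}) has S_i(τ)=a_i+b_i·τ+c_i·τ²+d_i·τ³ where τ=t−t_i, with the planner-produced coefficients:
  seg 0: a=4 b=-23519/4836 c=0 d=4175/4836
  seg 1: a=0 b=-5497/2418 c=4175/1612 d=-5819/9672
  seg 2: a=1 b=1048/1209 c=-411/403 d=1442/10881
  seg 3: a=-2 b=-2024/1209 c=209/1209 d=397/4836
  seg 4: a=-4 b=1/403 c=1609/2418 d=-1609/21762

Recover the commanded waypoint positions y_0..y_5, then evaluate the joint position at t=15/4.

y_0=4 y_1=0 y_2=1 y_3=-2 y_4=-4 y_5=0
S(15/4) = 14603/12896

y_0 = S_0(0) = a_0 = 4
y_1 = S_1(0) = a_1 = 0
y_2 = S_2(0) = a_2 = 1
y_3 = S_3(0) = a_3 = -2
y_4 = S_4(0) = a_4 = -4
y_5 = S_4(3) = 0
t_q=15/4 is in segment 2 (τ=3/4); S_2(τ)=14603/12896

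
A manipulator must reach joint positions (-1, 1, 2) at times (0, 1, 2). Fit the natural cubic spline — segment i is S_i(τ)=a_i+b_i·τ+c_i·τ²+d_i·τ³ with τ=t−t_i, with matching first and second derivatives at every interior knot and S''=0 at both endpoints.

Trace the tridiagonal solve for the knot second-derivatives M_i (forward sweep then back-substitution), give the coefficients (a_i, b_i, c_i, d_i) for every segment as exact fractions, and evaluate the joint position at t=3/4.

  seg 0: a=-1 b=9/4 c=0 d=-1/4
  seg 1: a=1 b=3/2 c=-3/4 d=1/4
S(3/4) = 149/256

Δ: Δ0=2, Δ1=1
row 1: diag=4, rhs=-6; c'=1/4, d'=-3/2
back: M1=-3/2
M: M0=0, M1=-3/2, M2=0
seg 0: a=-1, c=M0/2=0, d=(M1−M0)/(6·1)=-1/4, b=Δ0−h0·(2M0+M1)/6=9/4
seg 1: a=1, c=M1/2=-3/4, d=(M2−M1)/(6·1)=1/4, b=Δ1−h1·(2M1+M2)/6=3/2
t_q=3/4 → seg 0, τ=3/4; S=-1+9/4·τ+0·τ²+-1/4·τ³=149/256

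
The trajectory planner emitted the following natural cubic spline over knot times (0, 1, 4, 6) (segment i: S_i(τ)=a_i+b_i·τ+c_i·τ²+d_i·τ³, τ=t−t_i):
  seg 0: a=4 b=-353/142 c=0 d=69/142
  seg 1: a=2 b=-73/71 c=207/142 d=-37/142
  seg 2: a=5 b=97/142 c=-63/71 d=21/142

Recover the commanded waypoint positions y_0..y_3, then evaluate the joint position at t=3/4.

y_0 = S_0(0) = a_0 = 4
y_1 = S_1(0) = a_1 = 2
y_2 = S_2(0) = a_2 = 5
y_3 = S_2(2) = 4
t_q=3/4 is in segment 0 (τ=3/4); S_0(τ)=21271/9088

y_0=4 y_1=2 y_2=5 y_3=4
S(3/4) = 21271/9088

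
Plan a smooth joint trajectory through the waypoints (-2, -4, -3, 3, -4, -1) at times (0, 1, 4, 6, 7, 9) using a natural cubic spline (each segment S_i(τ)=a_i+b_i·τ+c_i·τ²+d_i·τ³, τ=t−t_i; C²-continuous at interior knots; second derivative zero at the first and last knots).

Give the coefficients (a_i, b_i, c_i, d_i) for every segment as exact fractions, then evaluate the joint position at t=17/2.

  seg 0: a=-2 b=-13967/6879 c=0 d=209/6879
  seg 1: a=-4 b=-13340/6879 c=209/2293 d=1528/6879
  seg 2: a=-3 b=31678/6879 c=4793/2293 d=-39799/27516
  seg 3: a=3 b=-30203/6879 c=-30213/4586 d=54739/13758
  seg 4: a=-4 b=-77467/13758 c=12263/2293 d=-12263/13758
S(17/2) = -125519/36688

Δ: Δ0=-2, Δ1=1/3, Δ2=3, Δ3=-7, Δ4=3/2
row 1: diag=8, rhs=14; c'=3/8, d'=7/4
row 2: denom=10−3·3/8=71/8; d'=(16−3·7/4)/(71/8)=86/71
row 3: denom=6−2·16/71=394/71; d'=(-60−2·86/71)/(394/71)=-2216/197
row 4: denom=6−1·71/394=2293/394; d'=(51−1·-2216/197)/(2293/394)=24526/2293
back: M4=24526/2293
back: M3=-2216/197−71/394·24526/2293=-30213/2293
back: M2=86/71−16/71·-30213/2293=9586/2293
back: M1=7/4−3/8·9586/2293=418/2293
M: M0=0, M1=418/2293, M2=9586/2293, M3=-30213/2293, M4=24526/2293, M5=0
seg 0: a=-2, c=M0/2=0, d=(M1−M0)/(6·1)=209/6879, b=Δ0−h0·(2M0+M1)/6=-13967/6879
seg 1: a=-4, c=M1/2=209/2293, d=(M2−M1)/(6·3)=1528/6879, b=Δ1−h1·(2M1+M2)/6=-13340/6879
seg 2: a=-3, c=M2/2=4793/2293, d=(M3−M2)/(6·2)=-39799/27516, b=Δ2−h2·(2M2+M3)/6=31678/6879
seg 3: a=3, c=M3/2=-30213/4586, d=(M4−M3)/(6·1)=54739/13758, b=Δ3−h3·(2M3+M4)/6=-30203/6879
seg 4: a=-4, c=M4/2=12263/2293, d=(M5−M4)/(6·2)=-12263/13758, b=Δ4−h4·(2M4+M5)/6=-77467/13758
t_q=17/2 → seg 4, τ=3/2; S=-4+-77467/13758·τ+12263/2293·τ²+-12263/13758·τ³=-125519/36688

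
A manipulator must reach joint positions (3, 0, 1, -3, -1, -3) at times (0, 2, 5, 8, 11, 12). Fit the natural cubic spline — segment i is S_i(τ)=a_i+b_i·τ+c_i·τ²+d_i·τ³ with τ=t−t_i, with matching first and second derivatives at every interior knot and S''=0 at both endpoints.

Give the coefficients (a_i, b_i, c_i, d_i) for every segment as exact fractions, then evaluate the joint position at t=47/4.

Δ: Δ0=-3/2, Δ1=1/3, Δ2=-4/3, Δ3=2/3, Δ4=-2
row 1: diag=10, rhs=11; c'=3/10, d'=11/10
row 2: denom=12−3·3/10=111/10; d'=(-10−3·11/10)/(111/10)=-133/111
row 3: denom=12−3·10/37=414/37; d'=(12−3·-133/111)/(414/37)=577/414
row 4: denom=8−3·37/138=331/46; d'=(-16−3·577/414)/(331/46)=-2785/993
back: M4=-2785/993
back: M3=577/414−37/138·-2785/993=6392/2979
back: M2=-133/111−10/37·6392/2979=-5297/2979
back: M1=11/10−3/10·-5297/2979=1622/993
M: M0=0, M1=1622/993, M2=-5297/2979, M3=6392/2979, M4=-2785/993, M5=0
seg 0: a=3, c=M0/2=0, d=(M1−M0)/(6·2)=811/5958, b=Δ0−h0·(2M0+M1)/6=-12181/5958
seg 1: a=0, c=M1/2=811/993, d=(M2−M1)/(6·3)=-10163/53622, b=Δ1−h1·(2M1+M2)/6=-2449/5958
seg 2: a=1, c=M2/2=-5297/5958, d=(M3−M2)/(6·3)=11689/53622, b=Δ2−h2·(2M2+M3)/6=-1871/2979
seg 3: a=-3, c=M3/2=3196/2979, d=(M4−M3)/(6·3)=-14747/53622, b=Δ3−h3·(2M3+M4)/6=-457/5958
seg 4: a=-1, c=M4/2=-2785/1986, d=(M5−M4)/(6·1)=2785/5958, b=Δ4−h4·(2M4+M5)/6=-3173/2979
t_q=47/4 → seg 4, τ=3/4; S=-1+-3173/2979·τ+-2785/1986·τ²+2785/5958·τ³=-303835/127104

  seg 0: a=3 b=-12181/5958 c=0 d=811/5958
  seg 1: a=0 b=-2449/5958 c=811/993 d=-10163/53622
  seg 2: a=1 b=-1871/2979 c=-5297/5958 d=11689/53622
  seg 3: a=-3 b=-457/5958 c=3196/2979 d=-14747/53622
  seg 4: a=-1 b=-3173/2979 c=-2785/1986 d=2785/5958
S(47/4) = -303835/127104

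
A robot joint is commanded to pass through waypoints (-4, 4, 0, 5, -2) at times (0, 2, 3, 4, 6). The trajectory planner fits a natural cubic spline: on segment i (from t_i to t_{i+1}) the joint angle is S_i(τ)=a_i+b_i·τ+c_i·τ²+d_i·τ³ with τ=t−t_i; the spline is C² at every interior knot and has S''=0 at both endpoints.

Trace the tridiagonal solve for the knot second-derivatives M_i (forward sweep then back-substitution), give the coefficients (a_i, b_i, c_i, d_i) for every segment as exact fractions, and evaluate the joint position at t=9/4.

Δ: Δ0=4, Δ1=-4, Δ2=5, Δ3=-7/2
row 1: diag=6, rhs=-48; c'=1/6, d'=-8
row 2: denom=4−1·1/6=23/6; d'=(54−1·-8)/(23/6)=372/23
row 3: denom=6−1·6/23=132/23; d'=(-51−1·372/23)/(132/23)=-515/44
back: M3=-515/44
back: M2=372/23−6/23·-515/44=423/22
back: M1=-8−1/6·423/22=-493/44
M: M0=0, M1=-493/44, M2=423/22, M3=-515/44, M4=0
seg 0: a=-4, c=M0/2=0, d=(M1−M0)/(6·2)=-493/528, b=Δ0−h0·(2M0+M1)/6=1021/132
seg 1: a=4, c=M1/2=-493/88, d=(M2−M1)/(6·1)=1339/264, b=Δ1−h1·(2M1+M2)/6=-229/66
seg 2: a=0, c=M2/2=423/44, d=(M3−M2)/(6·1)=-1361/264, b=Δ2−h2·(2M2+M3)/6=13/24
seg 3: a=5, c=M3/2=-515/88, d=(M4−M3)/(6·2)=515/528, b=Δ3−h3·(2M3+M4)/6=142/33
t_q=9/4 → seg 1, τ=1/4; S=4+-229/66·τ+-493/88·τ²+1339/264·τ³=16117/5632

  seg 0: a=-4 b=1021/132 c=0 d=-493/528
  seg 1: a=4 b=-229/66 c=-493/88 d=1339/264
  seg 2: a=0 b=13/24 c=423/44 d=-1361/264
  seg 3: a=5 b=142/33 c=-515/88 d=515/528
S(9/4) = 16117/5632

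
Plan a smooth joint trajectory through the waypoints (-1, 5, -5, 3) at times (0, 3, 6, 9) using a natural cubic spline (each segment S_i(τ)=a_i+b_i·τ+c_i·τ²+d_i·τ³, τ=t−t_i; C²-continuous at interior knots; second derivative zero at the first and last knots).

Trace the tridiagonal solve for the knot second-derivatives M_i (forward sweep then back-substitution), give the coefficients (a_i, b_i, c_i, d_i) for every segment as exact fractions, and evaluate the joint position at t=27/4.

  seg 0: a=-1 b=172/45 c=0 d=-82/405
  seg 1: a=5 b=-74/45 c=-82/45 d=34/81
  seg 2: a=-5 b=-56/45 c=88/45 d=-88/405
S(27/4) = -197/40

Δ: Δ0=2, Δ1=-10/3, Δ2=8/3
row 1: diag=12, rhs=-32; c'=1/4, d'=-8/3
row 2: denom=12−3·1/4=45/4; d'=(36−3·-8/3)/(45/4)=176/45
back: M2=176/45
back: M1=-8/3−1/4·176/45=-164/45
M: M0=0, M1=-164/45, M2=176/45, M3=0
seg 0: a=-1, c=M0/2=0, d=(M1−M0)/(6·3)=-82/405, b=Δ0−h0·(2M0+M1)/6=172/45
seg 1: a=5, c=M1/2=-82/45, d=(M2−M1)/(6·3)=34/81, b=Δ1−h1·(2M1+M2)/6=-74/45
seg 2: a=-5, c=M2/2=88/45, d=(M3−M2)/(6·3)=-88/405, b=Δ2−h2·(2M2+M3)/6=-56/45
t_q=27/4 → seg 2, τ=3/4; S=-5+-56/45·τ+88/45·τ²+-88/405·τ³=-197/40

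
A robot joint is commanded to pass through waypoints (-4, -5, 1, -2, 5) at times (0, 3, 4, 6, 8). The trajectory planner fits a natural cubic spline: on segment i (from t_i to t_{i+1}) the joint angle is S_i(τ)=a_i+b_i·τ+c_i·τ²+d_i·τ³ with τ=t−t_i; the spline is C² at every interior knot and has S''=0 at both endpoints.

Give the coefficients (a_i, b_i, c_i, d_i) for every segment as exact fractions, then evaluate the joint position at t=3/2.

Δ: Δ0=-1/3, Δ1=6, Δ2=-3/2, Δ3=7/2
row 1: diag=8, rhs=38; c'=1/8, d'=19/4
row 2: denom=6−1·1/8=47/8; d'=(-45−1·19/4)/(47/8)=-398/47
row 3: denom=8−2·16/47=344/47; d'=(30−2·-398/47)/(344/47)=1103/172
back: M3=1103/172
back: M2=-398/47−16/47·1103/172=-458/43
back: M1=19/4−1/8·-458/43=523/86
M: M0=0, M1=523/86, M2=-458/43, M3=1103/172, M4=0
seg 0: a=-4, c=M0/2=0, d=(M1−M0)/(6·3)=523/1548, b=Δ0−h0·(2M0+M1)/6=-1741/516
seg 1: a=-5, c=M1/2=523/172, d=(M2−M1)/(6·1)=-1439/516, b=Δ1−h1·(2M1+M2)/6=1483/258
seg 2: a=1, c=M2/2=-229/43, d=(M3−M2)/(6·2)=2935/2064, b=Δ2−h2·(2M2+M3)/6=1787/516
seg 3: a=-2, c=M3/2=1103/344, d=(M4−M3)/(6·2)=-1103/2064, b=Δ3−h3·(2M3+M4)/6=-100/129
t_q=3/2 → seg 0, τ=3/2; S=-4+-1741/516·τ+0·τ²+523/1548·τ³=-10899/1376

  seg 0: a=-4 b=-1741/516 c=0 d=523/1548
  seg 1: a=-5 b=1483/258 c=523/172 d=-1439/516
  seg 2: a=1 b=1787/516 c=-229/43 d=2935/2064
  seg 3: a=-2 b=-100/129 c=1103/344 d=-1103/2064
S(3/2) = -10899/1376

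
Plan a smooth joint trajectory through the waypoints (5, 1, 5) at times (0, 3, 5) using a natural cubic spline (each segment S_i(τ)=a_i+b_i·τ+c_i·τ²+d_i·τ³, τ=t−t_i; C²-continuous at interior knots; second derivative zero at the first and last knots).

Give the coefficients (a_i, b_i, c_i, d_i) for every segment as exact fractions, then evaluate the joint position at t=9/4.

Δ: Δ0=-4/3, Δ1=2
row 1: diag=10, rhs=20; c'=1/5, d'=2
back: M1=2
M: M0=0, M1=2, M2=0
seg 0: a=5, c=M0/2=0, d=(M1−M0)/(6·3)=1/9, b=Δ0−h0·(2M0+M1)/6=-7/3
seg 1: a=1, c=M1/2=1, d=(M2−M1)/(6·2)=-1/6, b=Δ1−h1·(2M1+M2)/6=2/3
t_q=9/4 → seg 0, τ=9/4; S=5+-7/3·τ+0·τ²+1/9·τ³=65/64

  seg 0: a=5 b=-7/3 c=0 d=1/9
  seg 1: a=1 b=2/3 c=1 d=-1/6
S(9/4) = 65/64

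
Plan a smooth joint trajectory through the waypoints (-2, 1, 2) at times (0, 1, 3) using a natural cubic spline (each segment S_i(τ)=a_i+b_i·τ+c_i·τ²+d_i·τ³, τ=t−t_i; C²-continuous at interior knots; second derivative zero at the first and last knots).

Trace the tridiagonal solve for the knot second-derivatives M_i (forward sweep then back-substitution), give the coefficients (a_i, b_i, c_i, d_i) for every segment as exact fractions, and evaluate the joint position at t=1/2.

  seg 0: a=-2 b=41/12 c=0 d=-5/12
  seg 1: a=1 b=13/6 c=-5/4 d=5/24
S(1/2) = -11/32

Δ: Δ0=3, Δ1=1/2
row 1: diag=6, rhs=-15; c'=1/3, d'=-5/2
back: M1=-5/2
M: M0=0, M1=-5/2, M2=0
seg 0: a=-2, c=M0/2=0, d=(M1−M0)/(6·1)=-5/12, b=Δ0−h0·(2M0+M1)/6=41/12
seg 1: a=1, c=M1/2=-5/4, d=(M2−M1)/(6·2)=5/24, b=Δ1−h1·(2M1+M2)/6=13/6
t_q=1/2 → seg 0, τ=1/2; S=-2+41/12·τ+0·τ²+-5/12·τ³=-11/32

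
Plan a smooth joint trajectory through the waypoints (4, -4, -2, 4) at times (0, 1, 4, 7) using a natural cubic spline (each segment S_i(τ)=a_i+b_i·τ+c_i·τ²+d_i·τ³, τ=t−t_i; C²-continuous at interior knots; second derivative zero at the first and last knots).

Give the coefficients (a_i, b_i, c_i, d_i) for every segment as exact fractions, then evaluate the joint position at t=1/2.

  seg 0: a=4 b=-796/87 c=0 d=100/87
  seg 1: a=-4 b=-496/87 c=100/29 d=-346/783
  seg 2: a=-2 b=266/87 c=-46/87 d=46/783
S(1/2) = -25/58

Δ: Δ0=-8, Δ1=2/3, Δ2=2
row 1: diag=8, rhs=52; c'=3/8, d'=13/2
row 2: denom=12−3·3/8=87/8; d'=(8−3·13/2)/(87/8)=-92/87
back: M2=-92/87
back: M1=13/2−3/8·-92/87=200/29
M: M0=0, M1=200/29, M2=-92/87, M3=0
seg 0: a=4, c=M0/2=0, d=(M1−M0)/(6·1)=100/87, b=Δ0−h0·(2M0+M1)/6=-796/87
seg 1: a=-4, c=M1/2=100/29, d=(M2−M1)/(6·3)=-346/783, b=Δ1−h1·(2M1+M2)/6=-496/87
seg 2: a=-2, c=M2/2=-46/87, d=(M3−M2)/(6·3)=46/783, b=Δ2−h2·(2M2+M3)/6=266/87
t_q=1/2 → seg 0, τ=1/2; S=4+-796/87·τ+0·τ²+100/87·τ³=-25/58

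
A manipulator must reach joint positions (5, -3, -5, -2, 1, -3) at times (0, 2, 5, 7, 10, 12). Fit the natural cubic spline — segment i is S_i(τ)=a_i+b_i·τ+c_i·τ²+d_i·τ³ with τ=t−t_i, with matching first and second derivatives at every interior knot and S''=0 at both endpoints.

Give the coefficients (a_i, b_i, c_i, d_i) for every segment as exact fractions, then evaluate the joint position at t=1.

  seg 0: a=5 b=-12063/2627 c=0 d=1555/10508
  seg 1: a=-3 b=-7398/2627 c=4665/5254 d=-8105/141858
  seg 2: a=-5 b=5089/5254 c=2945/7881 d=-23/426
  seg 3: a=-2 b=28615/15762 c=392/7881 d=-15205/141858
  seg 4: a=1 b=-6148/7881 c=-4807/5254 d=4807/31524
S(1) = 5843/10508

Δ: Δ0=-4, Δ1=-2/3, Δ2=3/2, Δ3=1, Δ4=-2
row 1: diag=10, rhs=20; c'=3/10, d'=2
row 2: denom=10−3·3/10=91/10; d'=(13−3·2)/(91/10)=10/13
row 3: denom=10−2·20/91=870/91; d'=(-3−2·10/13)/(870/91)=-413/870
row 4: denom=10−3·91/290=2627/290; d'=(-18−3·-413/870)/(2627/290)=-4807/2627
back: M4=-4807/2627
back: M3=-413/870−91/290·-4807/2627=784/7881
back: M2=10/13−20/91·784/7881=5890/7881
back: M1=2−3/10·5890/7881=4665/2627
M: M0=0, M1=4665/2627, M2=5890/7881, M3=784/7881, M4=-4807/2627, M5=0
seg 0: a=5, c=M0/2=0, d=(M1−M0)/(6·2)=1555/10508, b=Δ0−h0·(2M0+M1)/6=-12063/2627
seg 1: a=-3, c=M1/2=4665/5254, d=(M2−M1)/(6·3)=-8105/141858, b=Δ1−h1·(2M1+M2)/6=-7398/2627
seg 2: a=-5, c=M2/2=2945/7881, d=(M3−M2)/(6·2)=-23/426, b=Δ2−h2·(2M2+M3)/6=5089/5254
seg 3: a=-2, c=M3/2=392/7881, d=(M4−M3)/(6·3)=-15205/141858, b=Δ3−h3·(2M3+M4)/6=28615/15762
seg 4: a=1, c=M4/2=-4807/5254, d=(M5−M4)/(6·2)=4807/31524, b=Δ4−h4·(2M4+M5)/6=-6148/7881
t_q=1 → seg 0, τ=1; S=5+-12063/2627·τ+0·τ²+1555/10508·τ³=5843/10508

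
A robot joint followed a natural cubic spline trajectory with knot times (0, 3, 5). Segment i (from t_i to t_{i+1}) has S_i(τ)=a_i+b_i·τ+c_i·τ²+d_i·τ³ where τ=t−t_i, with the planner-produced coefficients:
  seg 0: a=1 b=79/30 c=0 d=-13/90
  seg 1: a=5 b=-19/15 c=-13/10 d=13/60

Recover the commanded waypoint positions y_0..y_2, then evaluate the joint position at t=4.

y_0 = S_0(0) = a_0 = 1
y_1 = S_1(0) = a_1 = 5
y_2 = S_1(2) = -1
t_q=4 is in segment 1 (τ=1); S_1(τ)=53/20

y_0=1 y_1=5 y_2=-1
S(4) = 53/20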